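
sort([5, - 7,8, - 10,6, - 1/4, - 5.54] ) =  [ - 10, - 7 , - 5.54, - 1/4, 5, 6, 8] 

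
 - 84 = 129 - 213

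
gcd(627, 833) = 1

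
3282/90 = 36 + 7/15   =  36.47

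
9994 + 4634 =14628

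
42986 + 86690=129676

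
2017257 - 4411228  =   - 2393971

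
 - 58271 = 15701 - 73972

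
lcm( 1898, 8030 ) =104390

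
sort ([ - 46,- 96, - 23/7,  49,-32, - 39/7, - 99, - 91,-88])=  [ - 99, - 96, - 91, - 88, - 46, - 32, - 39/7, - 23/7  ,  49]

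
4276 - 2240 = 2036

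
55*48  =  2640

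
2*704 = 1408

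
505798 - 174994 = 330804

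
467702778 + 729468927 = 1197171705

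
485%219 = 47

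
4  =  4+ 0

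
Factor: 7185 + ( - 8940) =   -  3^3*5^1*13^1 = - 1755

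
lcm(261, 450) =13050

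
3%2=1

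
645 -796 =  - 151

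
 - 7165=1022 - 8187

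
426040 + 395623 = 821663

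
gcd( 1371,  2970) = 3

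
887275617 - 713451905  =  173823712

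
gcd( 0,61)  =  61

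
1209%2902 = 1209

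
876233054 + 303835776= 1180068830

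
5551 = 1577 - - 3974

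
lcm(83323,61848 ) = 5999256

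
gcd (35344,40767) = 1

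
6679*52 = 347308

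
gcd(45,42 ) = 3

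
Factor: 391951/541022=2^(- 1)*7^2*19^1*157^(- 1 )*421^1 * 1723^( -1)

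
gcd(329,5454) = 1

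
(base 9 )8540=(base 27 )8g9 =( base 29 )7d9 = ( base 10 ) 6273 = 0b1100010000001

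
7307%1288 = 867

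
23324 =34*686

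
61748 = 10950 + 50798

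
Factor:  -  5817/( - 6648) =2^( - 3 )*7^1 = 7/8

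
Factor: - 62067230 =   -  2^1 * 5^1*829^1*7487^1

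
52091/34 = 52091/34 = 1532.09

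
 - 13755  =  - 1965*7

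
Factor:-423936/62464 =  - 2^1 * 3^2*23^1*61^( - 1 ) = - 414/61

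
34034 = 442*77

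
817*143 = 116831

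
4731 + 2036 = 6767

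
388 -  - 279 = 667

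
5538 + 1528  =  7066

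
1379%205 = 149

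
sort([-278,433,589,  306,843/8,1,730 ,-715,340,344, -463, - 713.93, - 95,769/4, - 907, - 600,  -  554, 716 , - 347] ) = [-907, - 715, - 713.93, - 600, - 554, - 463, - 347, - 278,-95,1,843/8,769/4,306,340,344,433,589,716,730] 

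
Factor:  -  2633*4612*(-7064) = 2^5*883^1*1153^1*2633^1 = 85780949344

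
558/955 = 558/955 = 0.58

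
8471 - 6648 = 1823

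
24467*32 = 782944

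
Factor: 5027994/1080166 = 3^4*41^1*487^(  -  1)*757^1*1109^( - 1 )  =  2513997/540083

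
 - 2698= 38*(-71 ) 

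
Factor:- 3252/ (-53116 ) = 3/49  =  3^1 * 7^( - 2 )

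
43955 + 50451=94406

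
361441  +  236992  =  598433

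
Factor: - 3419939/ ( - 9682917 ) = 3^( - 1)*23^1*148693^1* 3227639^( - 1)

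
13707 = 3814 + 9893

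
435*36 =15660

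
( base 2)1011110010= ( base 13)460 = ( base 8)1362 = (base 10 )754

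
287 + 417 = 704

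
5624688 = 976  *5763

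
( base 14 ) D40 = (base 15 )b89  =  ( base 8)5054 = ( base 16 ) A2C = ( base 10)2604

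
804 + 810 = 1614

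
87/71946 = 29/23982 = 0.00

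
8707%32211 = 8707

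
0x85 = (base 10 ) 133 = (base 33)41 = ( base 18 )77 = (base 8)205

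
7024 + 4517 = 11541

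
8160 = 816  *10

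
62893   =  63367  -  474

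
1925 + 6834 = 8759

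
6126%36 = 6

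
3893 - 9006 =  - 5113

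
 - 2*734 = -1468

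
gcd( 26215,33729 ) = 1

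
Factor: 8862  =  2^1*3^1*7^1*211^1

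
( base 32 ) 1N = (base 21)2D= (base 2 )110111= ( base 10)55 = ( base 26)23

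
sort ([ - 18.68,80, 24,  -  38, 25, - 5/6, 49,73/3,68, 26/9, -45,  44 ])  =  [ - 45, - 38, -18.68,  -  5/6, 26/9,24, 73/3, 25, 44, 49, 68, 80]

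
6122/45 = 6122/45 = 136.04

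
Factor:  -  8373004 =- 2^2*2093251^1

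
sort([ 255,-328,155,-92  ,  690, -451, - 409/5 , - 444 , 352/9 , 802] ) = [ - 451,  -  444, - 328, - 92,-409/5, 352/9,155, 255,690, 802]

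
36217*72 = 2607624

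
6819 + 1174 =7993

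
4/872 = 1/218 =0.00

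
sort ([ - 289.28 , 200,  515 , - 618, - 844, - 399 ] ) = [ - 844, - 618, - 399, - 289.28,200 , 515]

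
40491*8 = 323928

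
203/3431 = 203/3431 = 0.06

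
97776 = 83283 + 14493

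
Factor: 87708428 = 2^2* 53^1 * 413719^1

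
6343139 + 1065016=7408155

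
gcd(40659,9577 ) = 1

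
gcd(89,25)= 1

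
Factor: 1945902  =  2^1*3^1 * 7^1 * 107^1*433^1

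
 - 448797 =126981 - 575778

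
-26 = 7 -33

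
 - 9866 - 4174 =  - 14040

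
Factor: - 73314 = -2^1 * 3^2*4073^1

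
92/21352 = 23/5338 = 0.00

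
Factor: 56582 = 2^1*19^1 * 1489^1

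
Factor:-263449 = -17^1 * 15497^1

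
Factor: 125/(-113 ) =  - 5^3 * 113^( - 1 )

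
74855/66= 1134 + 1/6 = 1134.17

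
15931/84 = 189 + 55/84= 189.65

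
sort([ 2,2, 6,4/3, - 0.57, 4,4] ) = [ - 0.57 , 4/3,2,2 , 4, 4,6]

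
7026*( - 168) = -1180368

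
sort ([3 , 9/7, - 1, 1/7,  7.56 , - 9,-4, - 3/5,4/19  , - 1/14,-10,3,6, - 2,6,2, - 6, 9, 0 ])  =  [-10, - 9, - 6 , - 4,  -  2, - 1, - 3/5, - 1/14,0  ,  1/7,4/19,9/7, 2,3, 3,  6,6,7.56, 9] 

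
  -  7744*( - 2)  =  15488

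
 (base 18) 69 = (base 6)313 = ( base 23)52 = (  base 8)165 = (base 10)117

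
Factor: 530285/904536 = 2^( - 3)*3^ (  -  2)*5^1*7^1*17^ (  -  1 )*109^1 * 139^1*739^ ( - 1)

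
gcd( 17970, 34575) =15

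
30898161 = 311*99351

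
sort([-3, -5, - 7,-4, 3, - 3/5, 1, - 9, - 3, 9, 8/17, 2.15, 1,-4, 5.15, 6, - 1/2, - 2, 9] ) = [ - 9, - 7, - 5, - 4,-4, - 3, - 3, - 2, - 3/5, -1/2, 8/17,1,  1, 2.15 , 3, 5.15 , 6, 9, 9 ] 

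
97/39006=97/39006 =0.00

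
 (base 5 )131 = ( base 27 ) 1E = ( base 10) 41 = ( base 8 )51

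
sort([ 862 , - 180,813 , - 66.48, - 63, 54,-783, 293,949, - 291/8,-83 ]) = [ - 783, - 180, - 83, - 66.48, - 63, - 291/8, 54,293,813, 862,  949 ] 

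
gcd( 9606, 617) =1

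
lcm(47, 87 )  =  4089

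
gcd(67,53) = 1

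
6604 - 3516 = 3088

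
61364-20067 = 41297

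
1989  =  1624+365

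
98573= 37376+61197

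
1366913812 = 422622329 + 944291483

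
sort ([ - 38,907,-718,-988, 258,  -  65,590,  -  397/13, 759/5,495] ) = [ - 988, - 718,-65,-38,-397/13,759/5,258,  495,590,907 ] 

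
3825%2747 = 1078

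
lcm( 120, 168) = 840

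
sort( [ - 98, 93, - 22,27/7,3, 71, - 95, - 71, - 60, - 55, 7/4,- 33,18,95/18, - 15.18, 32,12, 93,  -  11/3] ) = [ - 98,-95,  -  71, - 60 , - 55, - 33, - 22 ,  -  15.18, - 11/3, 7/4 , 3,  27/7, 95/18, 12,  18  ,  32,  71, 93, 93 ] 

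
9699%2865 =1104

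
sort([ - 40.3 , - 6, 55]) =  [ - 40.3, - 6, 55]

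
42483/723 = 14161/241 = 58.76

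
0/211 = 0  =  0.00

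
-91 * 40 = -3640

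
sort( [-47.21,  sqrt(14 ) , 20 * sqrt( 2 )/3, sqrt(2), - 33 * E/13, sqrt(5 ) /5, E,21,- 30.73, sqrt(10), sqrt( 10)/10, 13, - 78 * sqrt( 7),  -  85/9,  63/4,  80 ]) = [ - 78 * sqrt ( 7 ), - 47.21, - 30.73, - 85/9, - 33 * E/13,sqrt( 10 )/10, sqrt( 5)/5, sqrt(2),E,sqrt( 10), sqrt( 14 ), 20*sqrt(2)/3,13,63/4,21,80 ]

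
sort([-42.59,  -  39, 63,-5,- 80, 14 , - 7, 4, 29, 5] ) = [-80, - 42.59, - 39,-7,-5,  4, 5,14,29 , 63]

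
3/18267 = 1/6089=0.00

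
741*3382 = 2506062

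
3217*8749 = 28145533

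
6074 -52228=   -  46154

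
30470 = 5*6094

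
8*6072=48576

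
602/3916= 301/1958 = 0.15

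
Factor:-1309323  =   - 3^1*17^1*25673^1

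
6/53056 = 3/26528 = 0.00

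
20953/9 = 2328+ 1/9 = 2328.11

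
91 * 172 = 15652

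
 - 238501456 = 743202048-981703504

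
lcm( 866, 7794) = 7794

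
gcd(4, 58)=2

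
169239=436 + 168803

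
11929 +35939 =47868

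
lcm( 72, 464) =4176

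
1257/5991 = 419/1997 = 0.21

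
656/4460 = 164/1115 = 0.15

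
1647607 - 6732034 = -5084427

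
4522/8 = 2261/4 = 565.25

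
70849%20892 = 8173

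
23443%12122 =11321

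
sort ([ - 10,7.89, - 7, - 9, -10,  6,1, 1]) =[  -  10, - 10,-9, - 7,1, 1,6 , 7.89 ]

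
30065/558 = 30065/558 = 53.88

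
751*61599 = 46260849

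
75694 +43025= 118719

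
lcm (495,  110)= 990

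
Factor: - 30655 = -5^1 *6131^1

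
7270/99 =73 + 43/99 = 73.43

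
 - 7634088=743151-8377239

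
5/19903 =5/19903 = 0.00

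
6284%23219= 6284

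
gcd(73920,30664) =8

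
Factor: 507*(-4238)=- 2148666 = -  2^1*3^1*13^3*163^1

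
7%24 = 7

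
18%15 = 3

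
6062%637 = 329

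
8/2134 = 4/1067=0.00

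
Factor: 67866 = 2^1*3^1*11311^1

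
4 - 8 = -4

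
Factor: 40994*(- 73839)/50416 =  - 1513477983/25208= - 2^( - 3 )*3^1*23^ (  -  1 )*103^1*137^( - 1) * 151^1 * 163^1*199^1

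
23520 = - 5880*(-4)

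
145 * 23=3335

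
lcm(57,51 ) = 969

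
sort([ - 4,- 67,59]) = [  -  67 , - 4, 59 ] 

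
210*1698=356580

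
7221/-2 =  - 7221/2 = -  3610.50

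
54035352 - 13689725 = 40345627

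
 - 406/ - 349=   1+57/349 = 1.16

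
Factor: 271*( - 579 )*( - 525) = 3^2*5^2 * 7^1*193^1*271^1 = 82377225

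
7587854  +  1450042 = 9037896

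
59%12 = 11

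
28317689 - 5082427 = 23235262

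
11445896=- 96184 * ( - 119 ) 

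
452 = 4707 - 4255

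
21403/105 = 21403/105=203.84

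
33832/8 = 4229 = 4229.00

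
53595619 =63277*847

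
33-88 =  - 55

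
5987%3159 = 2828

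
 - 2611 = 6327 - 8938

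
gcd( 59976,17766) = 126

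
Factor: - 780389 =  - 780389^1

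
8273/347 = 23 + 292/347  =  23.84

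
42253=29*1457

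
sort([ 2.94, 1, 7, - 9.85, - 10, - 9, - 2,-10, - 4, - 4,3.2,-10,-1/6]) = [ - 10,  -  10, - 10, - 9.85, - 9, - 4, - 4, - 2, - 1/6, 1 , 2.94,3.2,7] 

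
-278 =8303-8581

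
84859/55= 1542  +  49/55  =  1542.89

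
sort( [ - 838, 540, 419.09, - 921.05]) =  [ - 921.05, - 838 , 419.09, 540]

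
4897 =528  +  4369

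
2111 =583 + 1528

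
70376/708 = 17594/177 =99.40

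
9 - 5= 4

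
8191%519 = 406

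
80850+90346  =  171196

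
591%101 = 86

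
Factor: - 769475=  -5^2 * 7^1*4397^1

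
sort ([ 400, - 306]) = [  -  306, 400]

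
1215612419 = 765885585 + 449726834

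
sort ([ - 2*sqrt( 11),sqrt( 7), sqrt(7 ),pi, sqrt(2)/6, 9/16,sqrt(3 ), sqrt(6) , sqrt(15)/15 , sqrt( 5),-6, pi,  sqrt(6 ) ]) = [ - 2*sqrt(11), - 6, sqrt(2) /6,sqrt( 15)/15, 9/16 , sqrt( 3), sqrt (5),sqrt ( 6), sqrt( 6), sqrt ( 7), sqrt( 7), pi,pi]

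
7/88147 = 7/88147 = 0.00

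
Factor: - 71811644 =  - 2^2 * 17952911^1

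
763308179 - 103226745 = 660081434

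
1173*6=7038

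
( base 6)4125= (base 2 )1110010101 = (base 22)1JF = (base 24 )1E5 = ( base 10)917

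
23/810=23/810=0.03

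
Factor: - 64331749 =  - 64331749^1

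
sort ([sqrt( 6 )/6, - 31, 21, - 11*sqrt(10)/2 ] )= [  -  31, - 11*sqrt( 10)/2 , sqrt(6) /6,21 ]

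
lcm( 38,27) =1026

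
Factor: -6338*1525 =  - 2^1 * 5^2 * 61^1 * 3169^1 = - 9665450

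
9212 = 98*94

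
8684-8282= 402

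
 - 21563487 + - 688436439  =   - 709999926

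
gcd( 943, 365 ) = 1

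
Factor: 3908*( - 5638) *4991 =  - 2^3 * 7^1*23^1 * 31^1 * 977^1 * 2819^1  =  - 109968220264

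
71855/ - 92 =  - 71855/92 = - 781.03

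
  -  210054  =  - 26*8079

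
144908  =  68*2131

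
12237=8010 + 4227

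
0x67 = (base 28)3J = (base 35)2x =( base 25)43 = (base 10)103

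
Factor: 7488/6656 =2^ ( - 3)*  3^2 = 9/8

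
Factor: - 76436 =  - 2^2*97^1 * 197^1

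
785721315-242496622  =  543224693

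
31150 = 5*6230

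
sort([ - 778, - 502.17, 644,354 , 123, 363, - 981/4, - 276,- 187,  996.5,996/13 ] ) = [ - 778 , - 502.17,-276, -981/4 , - 187,996/13, 123,354,363, 644, 996.5 ] 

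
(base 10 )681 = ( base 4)22221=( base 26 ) 105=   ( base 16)2a9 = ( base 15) 306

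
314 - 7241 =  - 6927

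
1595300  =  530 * 3010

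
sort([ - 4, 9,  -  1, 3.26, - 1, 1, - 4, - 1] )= [ -4, - 4,  -  1,  -  1, - 1 , 1,3.26, 9]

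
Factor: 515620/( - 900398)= - 257810/450199 = - 2^1  *  5^1*7^1 * 29^1*127^1*450199^( - 1 )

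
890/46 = 19+8/23 = 19.35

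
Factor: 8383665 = 3^1*5^1*457^1* 1223^1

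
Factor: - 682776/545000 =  - 3^3*5^ ( - 4 )*29^1 = -783/625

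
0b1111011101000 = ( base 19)12H8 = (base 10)7912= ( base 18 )167a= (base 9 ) 11761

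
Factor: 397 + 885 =2^1*641^1 = 1282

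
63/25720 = 63/25720  =  0.00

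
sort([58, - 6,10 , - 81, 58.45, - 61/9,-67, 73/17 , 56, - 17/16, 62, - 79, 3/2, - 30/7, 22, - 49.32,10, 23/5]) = [ - 81 , - 79, - 67, - 49.32, - 61/9, - 6, - 30/7, - 17/16,  3/2, 73/17,23/5, 10,10, 22, 56 , 58,58.45, 62]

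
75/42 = 1+11/14 = 1.79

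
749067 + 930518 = 1679585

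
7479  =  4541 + 2938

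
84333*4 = 337332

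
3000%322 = 102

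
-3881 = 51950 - 55831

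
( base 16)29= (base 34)17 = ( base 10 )41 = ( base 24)1h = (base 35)16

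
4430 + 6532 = 10962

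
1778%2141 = 1778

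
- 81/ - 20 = 81/20=4.05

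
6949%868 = 5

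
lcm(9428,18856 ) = 18856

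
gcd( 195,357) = 3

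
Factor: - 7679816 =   -  2^3*31^1*173^1*179^1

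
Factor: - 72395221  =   - 71^1 * 263^1*3877^1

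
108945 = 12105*9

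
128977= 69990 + 58987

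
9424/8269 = 9424/8269 = 1.14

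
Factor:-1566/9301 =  - 2^1*3^3*29^1*71^( - 1 )*131^(-1)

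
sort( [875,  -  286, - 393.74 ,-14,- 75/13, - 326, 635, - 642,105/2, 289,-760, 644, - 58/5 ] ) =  [- 760,-642, - 393.74,-326, - 286,-14, -58/5,-75/13,105/2,289 , 635,644, 875] 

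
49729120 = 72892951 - 23163831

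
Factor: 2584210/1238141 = 2^1*  5^1*113^( - 1 )*10957^(  -  1 )*258421^1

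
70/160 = 7/16 = 0.44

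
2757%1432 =1325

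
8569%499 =86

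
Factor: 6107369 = 17^1*101^1*3557^1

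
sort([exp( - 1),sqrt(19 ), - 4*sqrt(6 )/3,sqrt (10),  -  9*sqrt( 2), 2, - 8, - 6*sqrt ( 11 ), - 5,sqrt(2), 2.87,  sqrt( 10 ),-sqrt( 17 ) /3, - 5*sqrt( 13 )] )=[-6*sqrt( 11),- 5*sqrt(13), - 9* sqrt (2), - 8,-5 , - 4*sqrt (6)/3, - sqrt(17) /3, exp(-1), sqrt(2 ),2,2.87, sqrt( 10),sqrt( 10) , sqrt( 19)] 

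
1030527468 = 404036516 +626490952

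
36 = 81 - 45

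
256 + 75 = 331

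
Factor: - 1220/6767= -2^2*5^1*61^1*67^( - 1)*101^ ( - 1)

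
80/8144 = 5/509 = 0.01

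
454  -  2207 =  - 1753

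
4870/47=4870/47= 103.62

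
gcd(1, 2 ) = 1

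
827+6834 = 7661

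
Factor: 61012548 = 2^2 * 3^3*397^1*1423^1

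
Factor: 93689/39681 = 3^( - 2 ) * 19^1  *4409^( - 1)*4931^1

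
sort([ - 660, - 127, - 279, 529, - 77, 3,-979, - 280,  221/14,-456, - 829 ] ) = [  -  979, - 829, - 660, - 456, - 280, - 279, - 127, - 77,3,  221/14  ,  529]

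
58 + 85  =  143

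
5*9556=47780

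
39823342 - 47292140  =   - 7468798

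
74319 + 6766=81085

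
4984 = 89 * 56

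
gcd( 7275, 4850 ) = 2425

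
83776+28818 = 112594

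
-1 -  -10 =9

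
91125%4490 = 1325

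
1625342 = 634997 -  - 990345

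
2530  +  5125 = 7655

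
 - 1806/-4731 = 602/1577 = 0.38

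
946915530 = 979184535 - 32269005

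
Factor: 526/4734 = 1/9= 3^( - 2)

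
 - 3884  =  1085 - 4969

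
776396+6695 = 783091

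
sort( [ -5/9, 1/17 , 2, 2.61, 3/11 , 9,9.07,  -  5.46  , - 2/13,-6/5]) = [  -  5.46,-6/5, - 5/9 , - 2/13, 1/17, 3/11, 2, 2.61,9, 9.07 ]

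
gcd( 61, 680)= 1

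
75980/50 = 1519+3/5 = 1519.60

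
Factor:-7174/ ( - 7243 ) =2^1 *17^1*211^1*7243^(-1) 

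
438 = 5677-5239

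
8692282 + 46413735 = 55106017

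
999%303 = 90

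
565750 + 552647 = 1118397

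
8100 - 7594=506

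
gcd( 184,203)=1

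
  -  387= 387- 774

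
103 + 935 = 1038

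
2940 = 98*30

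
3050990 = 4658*655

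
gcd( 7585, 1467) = 1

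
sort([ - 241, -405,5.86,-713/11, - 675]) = [ - 675 , - 405,-241, - 713/11,  5.86]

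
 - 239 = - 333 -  - 94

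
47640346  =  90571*526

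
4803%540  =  483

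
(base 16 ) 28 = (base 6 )104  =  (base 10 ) 40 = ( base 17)26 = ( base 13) 31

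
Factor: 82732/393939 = 2^2*3^( - 2)*7^( - 1 )*13^ ( - 1)*43^1  =  172/819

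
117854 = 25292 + 92562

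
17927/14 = 2561/2  =  1280.50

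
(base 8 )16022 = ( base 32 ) 70I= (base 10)7186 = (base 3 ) 100212011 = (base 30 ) 7tg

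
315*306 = 96390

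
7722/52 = 148 + 1/2 = 148.50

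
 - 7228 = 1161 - 8389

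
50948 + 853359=904307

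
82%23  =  13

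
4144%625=394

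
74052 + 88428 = 162480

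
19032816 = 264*72094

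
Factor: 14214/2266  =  69/11 =3^1*11^( - 1)*23^1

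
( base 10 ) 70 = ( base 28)2E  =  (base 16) 46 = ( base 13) 55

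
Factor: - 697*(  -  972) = 677484 = 2^2*3^5*17^1*41^1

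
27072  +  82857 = 109929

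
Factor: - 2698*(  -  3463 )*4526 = 42287205524 = 2^2 * 19^1 * 31^1*71^1 * 73^1*3463^1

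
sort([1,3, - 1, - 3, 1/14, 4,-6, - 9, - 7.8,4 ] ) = [-9,  -  7.8, - 6, - 3, - 1, 1/14,1, 3,4,4]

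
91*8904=810264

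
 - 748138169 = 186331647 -934469816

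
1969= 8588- 6619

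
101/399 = 101/399 = 0.25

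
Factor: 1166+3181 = 4347 = 3^3*7^1*23^1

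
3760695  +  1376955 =5137650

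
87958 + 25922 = 113880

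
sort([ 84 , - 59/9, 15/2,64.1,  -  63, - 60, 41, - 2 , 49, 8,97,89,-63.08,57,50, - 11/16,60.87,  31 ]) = [ - 63.08, - 63, - 60,-59/9, - 2, - 11/16 , 15/2,8,31, 41, 49,50, 57,60.87,64.1, 84, 89,97 ] 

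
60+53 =113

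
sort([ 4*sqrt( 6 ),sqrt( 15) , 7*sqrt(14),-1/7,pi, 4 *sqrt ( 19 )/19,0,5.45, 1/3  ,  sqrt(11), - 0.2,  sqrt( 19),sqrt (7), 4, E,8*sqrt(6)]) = [ - 0.2, - 1/7,0,1/3,4*sqrt(19) /19,sqrt( 7 ) , E,pi, sqrt( 11 ) , sqrt(15 ),4,sqrt( 19 ),5.45 , 4*sqrt(6), 8*sqrt(6), 7  *  sqrt( 14 )]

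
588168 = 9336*63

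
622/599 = 622/599  =  1.04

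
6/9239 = 6/9239 = 0.00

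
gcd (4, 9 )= 1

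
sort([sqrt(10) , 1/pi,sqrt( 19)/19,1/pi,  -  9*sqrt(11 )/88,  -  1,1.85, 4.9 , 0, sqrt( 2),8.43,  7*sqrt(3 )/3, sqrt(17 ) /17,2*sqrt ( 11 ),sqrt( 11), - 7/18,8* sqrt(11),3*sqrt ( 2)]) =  [ - 1, - 7/18,-9*sqrt( 11 ) /88,0, sqrt(19 )/19,sqrt( 17 ) /17, 1/pi,1/pi, sqrt (2 ),1.85 , sqrt( 10), sqrt( 11),7* sqrt( 3 ) /3, 3*sqrt(2),  4.9,2*sqrt(11 ), 8.43, 8 * sqrt(11) ]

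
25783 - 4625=21158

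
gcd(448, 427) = 7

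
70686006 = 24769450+45916556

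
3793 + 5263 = 9056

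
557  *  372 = 207204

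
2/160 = 1/80 = 0.01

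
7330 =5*1466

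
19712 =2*9856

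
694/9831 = 694/9831 = 0.07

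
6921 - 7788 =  - 867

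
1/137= 1/137 = 0.01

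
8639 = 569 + 8070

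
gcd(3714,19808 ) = 1238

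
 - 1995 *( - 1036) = 2066820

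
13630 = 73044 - 59414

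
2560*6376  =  16322560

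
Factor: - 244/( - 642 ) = 2^1*3^( - 1)*61^1*107^( - 1) =122/321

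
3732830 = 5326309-1593479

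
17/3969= 17/3969 = 0.00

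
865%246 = 127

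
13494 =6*2249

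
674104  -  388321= 285783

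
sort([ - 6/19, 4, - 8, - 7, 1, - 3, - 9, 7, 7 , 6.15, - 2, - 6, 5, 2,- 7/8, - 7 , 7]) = [ - 9, -8,-7,-7, - 6, - 3, - 2 , - 7/8, - 6/19, 1,2,4, 5, 6.15, 7, 7, 7] 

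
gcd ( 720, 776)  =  8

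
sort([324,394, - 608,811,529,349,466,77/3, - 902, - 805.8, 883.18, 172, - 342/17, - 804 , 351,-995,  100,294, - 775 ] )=[ - 995,-902, - 805.8, - 804 , - 775 ,- 608, - 342/17, 77/3,100, 172, 294,324,349,351,394, 466,529,811 , 883.18]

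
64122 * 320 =20519040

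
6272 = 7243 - 971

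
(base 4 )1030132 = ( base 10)4894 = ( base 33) 4ga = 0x131e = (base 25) 7kj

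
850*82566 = 70181100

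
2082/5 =416 + 2/5 =416.40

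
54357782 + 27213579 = 81571361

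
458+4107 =4565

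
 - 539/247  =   - 3 + 202/247 = -2.18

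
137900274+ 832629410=970529684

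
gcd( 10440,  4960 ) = 40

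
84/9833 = 84/9833 = 0.01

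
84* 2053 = 172452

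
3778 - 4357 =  - 579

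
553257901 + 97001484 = 650259385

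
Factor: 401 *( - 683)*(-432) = 2^4* 3^3*401^1*683^1 = 118317456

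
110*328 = 36080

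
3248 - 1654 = 1594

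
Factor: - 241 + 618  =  13^1  *29^1 =377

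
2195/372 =2195/372= 5.90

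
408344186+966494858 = 1374839044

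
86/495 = 86/495 = 0.17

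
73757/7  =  10536 + 5/7 = 10536.71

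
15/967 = 15/967 = 0.02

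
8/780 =2/195 = 0.01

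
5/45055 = 1/9011 = 0.00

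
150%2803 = 150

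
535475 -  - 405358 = 940833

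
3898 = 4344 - 446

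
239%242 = 239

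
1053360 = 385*2736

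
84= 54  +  30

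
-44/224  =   - 1 + 45/56 = - 0.20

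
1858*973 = 1807834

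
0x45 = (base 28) 2D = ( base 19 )3C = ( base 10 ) 69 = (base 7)126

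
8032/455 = 8032/455= 17.65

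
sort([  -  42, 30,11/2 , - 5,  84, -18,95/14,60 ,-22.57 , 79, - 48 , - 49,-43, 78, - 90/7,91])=[ - 49, - 48,  -  43, - 42, - 22.57, - 18, - 90/7, - 5, 11/2,  95/14,30, 60,78,79, 84,91]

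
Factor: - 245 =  - 5^1*7^2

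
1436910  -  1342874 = 94036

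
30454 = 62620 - 32166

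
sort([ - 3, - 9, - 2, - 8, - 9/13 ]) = [ - 9,-8, - 3, - 2, - 9/13]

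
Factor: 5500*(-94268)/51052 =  - 129618500/12763= - 2^2*5^3*11^1*12763^( - 1 ) * 23567^1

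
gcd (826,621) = 1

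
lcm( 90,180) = 180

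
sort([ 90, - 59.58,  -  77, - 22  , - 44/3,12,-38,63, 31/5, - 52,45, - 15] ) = [-77, - 59.58,-52, - 38, - 22, - 15, - 44/3, 31/5,  12,45,63,90] 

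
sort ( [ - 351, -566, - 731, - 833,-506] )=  [ - 833, - 731 , - 566,-506, - 351]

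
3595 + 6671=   10266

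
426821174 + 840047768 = 1266868942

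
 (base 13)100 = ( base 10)169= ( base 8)251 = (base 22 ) 7f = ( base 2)10101001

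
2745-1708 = 1037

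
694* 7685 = 5333390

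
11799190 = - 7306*(- 1615 )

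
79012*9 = 711108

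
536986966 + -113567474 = 423419492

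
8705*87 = 757335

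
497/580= 497/580 = 0.86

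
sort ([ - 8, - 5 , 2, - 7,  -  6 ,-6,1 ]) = [ - 8, - 7, - 6, - 6, - 5,1,2]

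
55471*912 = 50589552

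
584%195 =194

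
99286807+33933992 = 133220799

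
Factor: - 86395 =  - 5^1*37^1*467^1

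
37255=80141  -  42886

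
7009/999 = 7 + 16/999 = 7.02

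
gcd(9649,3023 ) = 1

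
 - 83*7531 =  - 625073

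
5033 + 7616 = 12649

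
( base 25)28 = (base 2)111010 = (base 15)3d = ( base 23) 2c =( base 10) 58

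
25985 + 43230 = 69215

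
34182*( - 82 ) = -2802924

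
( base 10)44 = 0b101100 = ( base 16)2c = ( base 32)1c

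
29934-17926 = 12008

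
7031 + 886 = 7917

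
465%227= 11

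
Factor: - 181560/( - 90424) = 255/127= 3^1*5^1*17^1*127^( - 1) 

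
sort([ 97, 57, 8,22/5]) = [ 22/5, 8,57,  97]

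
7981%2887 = 2207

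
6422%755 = 382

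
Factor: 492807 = 3^1*7^1*31^1*757^1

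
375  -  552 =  - 177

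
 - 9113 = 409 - 9522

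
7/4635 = 7/4635 = 0.00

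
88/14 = 44/7 = 6.29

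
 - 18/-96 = 3/16 = 0.19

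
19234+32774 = 52008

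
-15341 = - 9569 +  - 5772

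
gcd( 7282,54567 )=1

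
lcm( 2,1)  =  2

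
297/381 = 99/127= 0.78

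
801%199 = 5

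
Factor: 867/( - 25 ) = - 3^1 * 5^( - 2 )*17^2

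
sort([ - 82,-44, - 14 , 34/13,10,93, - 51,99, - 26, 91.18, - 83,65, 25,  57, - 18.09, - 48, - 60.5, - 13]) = [ - 83,-82 , - 60.5,  -  51 ,-48 , - 44,  -  26, - 18.09,-14, - 13,  34/13,10,25, 57,  65,91.18,93,99 ]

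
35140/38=17570/19 = 924.74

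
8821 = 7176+1645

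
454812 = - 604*( - 753 )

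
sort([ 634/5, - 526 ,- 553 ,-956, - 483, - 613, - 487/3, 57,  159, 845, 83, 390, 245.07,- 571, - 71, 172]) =[ - 956,-613,  -  571 ,- 553 , - 526, - 483,- 487/3, - 71, 57, 83,634/5,159, 172, 245.07,390,845] 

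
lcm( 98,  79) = 7742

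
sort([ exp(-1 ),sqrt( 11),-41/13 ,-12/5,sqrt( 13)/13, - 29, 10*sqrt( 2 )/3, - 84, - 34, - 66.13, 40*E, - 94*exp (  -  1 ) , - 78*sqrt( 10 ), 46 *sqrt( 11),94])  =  [-78*sqrt( 10 ),-84,-66.13, - 94*exp(-1), -34, - 29,  -  41/13, - 12/5,sqrt(13 ) /13,  exp(-1 ),sqrt( 11 ),10* sqrt( 2)/3,94, 40*E,46*sqrt( 11)]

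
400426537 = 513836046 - 113409509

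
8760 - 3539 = 5221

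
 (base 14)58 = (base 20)3i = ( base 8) 116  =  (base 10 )78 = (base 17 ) 4A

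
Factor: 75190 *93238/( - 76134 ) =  - 2^1*3^( - 1) * 5^1 * 73^1*103^1  *  12689^(-1)* 46619^1 = - 3505282610/38067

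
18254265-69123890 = -50869625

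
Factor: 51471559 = 43^1*1197013^1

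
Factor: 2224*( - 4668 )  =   - 10381632 = -2^6 * 3^1 * 139^1* 389^1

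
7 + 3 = 10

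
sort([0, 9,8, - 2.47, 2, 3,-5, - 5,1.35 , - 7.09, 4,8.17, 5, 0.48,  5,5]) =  [ - 7.09, - 5 , - 5, - 2.47, 0, 0.48,  1.35,2,3, 4, 5, 5,5,8,8.17, 9 ] 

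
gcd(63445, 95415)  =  5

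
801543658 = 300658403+500885255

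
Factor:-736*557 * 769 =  - 315253088  =  - 2^5*23^1*557^1*769^1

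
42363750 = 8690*4875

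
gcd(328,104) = 8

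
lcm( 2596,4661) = 205084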